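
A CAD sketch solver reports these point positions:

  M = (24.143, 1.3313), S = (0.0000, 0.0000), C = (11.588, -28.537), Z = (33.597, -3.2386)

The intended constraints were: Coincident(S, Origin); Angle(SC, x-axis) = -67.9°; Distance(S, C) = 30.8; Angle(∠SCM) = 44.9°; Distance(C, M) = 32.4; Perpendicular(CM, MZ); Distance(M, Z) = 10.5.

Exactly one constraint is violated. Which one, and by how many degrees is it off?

Perpendicular(CM, MZ) — off by 3.00°.

S = (0.00, 0.00) ✓; SC at -67.90° ✓; |SC| = 30.80 ✓; ∠SCM = 44.90° ✓; |CM| = 32.40 ✓; ∠(CM, MZ) = 93.00° ✗; |MZ| = 10.50 ✓.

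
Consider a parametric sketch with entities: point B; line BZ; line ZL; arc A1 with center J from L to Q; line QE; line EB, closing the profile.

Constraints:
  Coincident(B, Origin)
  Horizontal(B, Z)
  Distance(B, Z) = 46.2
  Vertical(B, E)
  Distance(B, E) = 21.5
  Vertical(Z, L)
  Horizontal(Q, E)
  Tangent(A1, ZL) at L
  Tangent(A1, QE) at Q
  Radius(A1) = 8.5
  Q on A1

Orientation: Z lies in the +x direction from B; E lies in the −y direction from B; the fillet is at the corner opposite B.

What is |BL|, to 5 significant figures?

47.994

B is at the origin; B and Z share the same y with |BZ| = 46.2 and Z on the +x side, so Z = (46.200, 0.0000). B and E share the same x with |BE| = 21.5 and E on the −y side, so E = (0.0000, -21.500). The virtual corner opposite B is at (46.200, -21.500). Since A1 is tangent to ZL there, JL ⟂ ZL and since A1 is tangent to QE there, JQ ⟂ QE, with radius 8.5, so the center J sits 8.5 in from both sides at J = (37.700, -13.000). That places the tangent points at L = (46.200, -13.000) on ZL and Q = (37.700, -21.500) on QE. Then |BL| = |L − B| = 47.994.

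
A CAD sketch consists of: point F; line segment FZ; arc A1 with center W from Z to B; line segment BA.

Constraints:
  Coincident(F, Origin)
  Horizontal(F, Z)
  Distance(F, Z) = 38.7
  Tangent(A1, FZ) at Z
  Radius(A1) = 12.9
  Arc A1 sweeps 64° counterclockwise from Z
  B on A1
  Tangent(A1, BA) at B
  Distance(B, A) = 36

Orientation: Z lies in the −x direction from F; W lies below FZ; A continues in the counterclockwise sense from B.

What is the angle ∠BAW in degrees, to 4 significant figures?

19.71°

F is at the origin; FZ is horizontal with |FZ| = 38.7 and Z on the −x side, so Z = (-38.70, 0.000). Since A1 is tangent to FZ there, WZ ⟂ FZ, so W = Z + (0, -12.9) = (-38.70, -12.90). On A1, Z sits at bearing 90° from W; a 64° counterclockwise sweep puts B at bearing 154°, so B = W + 12.9·(cos 154°, sin 154°) = (-50.29, -7.245). Tangency of A1 to BA means the radius WB is perpendicular to BA, so BA runs along (−sin 154°, cos 154°); with |BA| = 36.0, A = (-66.08, -39.60). Then cos ∠BAW = AB·AW / (|AB||AW|), giving 19.71°.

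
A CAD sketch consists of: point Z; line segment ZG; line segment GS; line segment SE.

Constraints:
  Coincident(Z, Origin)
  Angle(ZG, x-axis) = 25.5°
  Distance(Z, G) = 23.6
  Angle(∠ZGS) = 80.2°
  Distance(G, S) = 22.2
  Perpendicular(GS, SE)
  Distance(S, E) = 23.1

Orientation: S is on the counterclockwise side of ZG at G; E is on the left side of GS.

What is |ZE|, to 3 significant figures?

18.2

Z is at the origin; ZG runs at 25.5° with length 23.6, so G = 23.6·(cos 25.5°, sin 25.5°) = (21.3, 10.2). ∠ZGS = 80.2°, so GS runs at 25.5° + (180° − 80.2°) = 125° from the x-axis; with |GS| = 22.2, S = G + 22.2·(cos 125°, sin 125°) = (8.47, 28.3). GS is perpendicular to SE; with |SE| = 23.1 on the left of GS, E = S + 23.1·(-0.816, -0.578) = (-10.4, 14.9). Then |ZE| = |E − Z| = 18.2.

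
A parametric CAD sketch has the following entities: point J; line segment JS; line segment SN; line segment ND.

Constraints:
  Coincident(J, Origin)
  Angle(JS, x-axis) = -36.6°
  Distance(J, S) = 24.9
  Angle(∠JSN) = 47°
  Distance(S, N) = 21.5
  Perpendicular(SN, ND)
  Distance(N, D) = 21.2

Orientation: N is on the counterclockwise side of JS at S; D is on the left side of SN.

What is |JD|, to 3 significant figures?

5.42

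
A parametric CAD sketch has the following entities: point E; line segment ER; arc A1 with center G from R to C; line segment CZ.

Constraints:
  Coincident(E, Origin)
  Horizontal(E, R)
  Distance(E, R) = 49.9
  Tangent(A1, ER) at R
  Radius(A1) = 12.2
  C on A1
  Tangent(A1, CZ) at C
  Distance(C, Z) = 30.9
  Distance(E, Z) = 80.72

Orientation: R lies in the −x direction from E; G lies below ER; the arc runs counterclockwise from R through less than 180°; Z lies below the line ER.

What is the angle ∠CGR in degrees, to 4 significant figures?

70.94°

Checks: E = (0.00, 0.00) ✓; |GC| = 12.20 ✓; ∠(GC, CZ) = 90.00° ✓; |CZ| = 30.90 ✓; |EZ| = 80.72 ✓.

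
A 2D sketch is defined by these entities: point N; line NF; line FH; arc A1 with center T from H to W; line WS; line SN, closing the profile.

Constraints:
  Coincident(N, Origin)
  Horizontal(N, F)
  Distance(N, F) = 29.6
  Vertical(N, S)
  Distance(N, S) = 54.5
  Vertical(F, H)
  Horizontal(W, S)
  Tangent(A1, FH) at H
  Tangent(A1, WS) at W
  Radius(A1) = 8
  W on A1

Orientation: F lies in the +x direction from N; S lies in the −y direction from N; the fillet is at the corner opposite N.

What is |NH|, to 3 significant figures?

55.1

N is at the origin; NF is horizontal with |NF| = 29.6 and F on the +x side, so F = (29.6, 0.00). N and S share the same x with |NS| = 54.5 and S on the −y side, so S = (0.00, -54.5). The virtual corner opposite N is at (29.6, -54.5). Tangency of A1 to FH means the radius TH is perpendicular to FH and A1 meets WS tangentially, so TW is at right angles to WS, with radius 8.0, so the center T sits 8.0 in from both sides at T = (21.6, -46.5). That places the tangent points at H = (29.6, -46.5) on FH and W = (21.6, -54.5) on WS. Then |NH| = |H − N| = 55.1.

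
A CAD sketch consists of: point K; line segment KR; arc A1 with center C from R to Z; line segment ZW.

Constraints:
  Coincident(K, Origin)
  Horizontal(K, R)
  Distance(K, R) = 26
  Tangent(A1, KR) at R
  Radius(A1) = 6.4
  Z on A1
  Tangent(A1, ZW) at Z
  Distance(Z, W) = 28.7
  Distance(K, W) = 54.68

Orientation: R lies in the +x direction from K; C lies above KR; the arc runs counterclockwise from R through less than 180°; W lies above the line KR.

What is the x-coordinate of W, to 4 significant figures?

48.39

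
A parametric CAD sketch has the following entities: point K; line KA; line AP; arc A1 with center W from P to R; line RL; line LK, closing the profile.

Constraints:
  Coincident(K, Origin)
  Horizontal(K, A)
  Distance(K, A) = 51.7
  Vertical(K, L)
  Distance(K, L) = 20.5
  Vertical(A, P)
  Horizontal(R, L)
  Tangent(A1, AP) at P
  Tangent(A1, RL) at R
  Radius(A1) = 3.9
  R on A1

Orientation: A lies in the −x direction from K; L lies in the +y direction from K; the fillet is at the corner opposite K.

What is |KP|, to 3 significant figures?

54.3

K is at the origin; KA is horizontal with |KA| = 51.7 and A on the −x side, so A = (-51.7, 0.00). KL is vertical with |KL| = 20.5 and L on the +y side, so L = (0.00, 20.5). The virtual corner opposite K is at (-51.7, 20.5). The tangent condition forces WP to be normal to AP and the tangent condition forces WR to be normal to RL, with radius 3.9, so the center W sits 3.9 in from both sides at W = (-47.8, 16.6). That places the tangent points at P = (-51.7, 16.6) on AP and R = (-47.8, 20.5) on RL. Then |KP| = |P − K| = 54.3.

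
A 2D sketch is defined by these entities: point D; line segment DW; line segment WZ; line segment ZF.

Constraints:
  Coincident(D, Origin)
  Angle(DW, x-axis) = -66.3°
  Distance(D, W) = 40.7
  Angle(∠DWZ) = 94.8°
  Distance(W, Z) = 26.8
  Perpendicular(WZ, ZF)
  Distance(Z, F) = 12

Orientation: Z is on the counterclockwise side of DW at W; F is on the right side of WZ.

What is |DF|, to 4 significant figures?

60.62

∠DWZ = 94.8°, so WZ runs at -66.3° + (180° − 94.8°) = 18.90° from the x-axis; with |WZ| = 26.8, Z = W + 26.8·(cos 18.90°, sin 18.90°) = (41.71, -28.59). The perpendicularity gives ZF at right angles to WZ; with |ZF| = 12.0 on the right of WZ, F = Z + 12.0·(0.3239, -0.9461) = (45.60, -39.94). Then |DF| = |F − D| = 60.62.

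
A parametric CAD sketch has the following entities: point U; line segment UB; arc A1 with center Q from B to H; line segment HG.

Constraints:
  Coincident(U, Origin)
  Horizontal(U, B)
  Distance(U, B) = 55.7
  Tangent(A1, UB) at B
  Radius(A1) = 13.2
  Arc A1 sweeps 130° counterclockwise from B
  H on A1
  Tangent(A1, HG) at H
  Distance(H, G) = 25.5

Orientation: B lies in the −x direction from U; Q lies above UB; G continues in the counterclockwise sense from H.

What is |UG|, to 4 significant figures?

74.43

On A1, B sits at bearing -90° from Q; a 130° counterclockwise sweep puts H at bearing 40°, so H = Q + 13.2·(cos 40°, sin 40°) = (-45.59, 21.68). A1 meets HG tangentially, so QH is at right angles to HG, so HG runs along (−sin 40°, cos 40°); with |HG| = 25.5, G = (-61.98, 41.22). Then |UG| = |G − U| = 74.43.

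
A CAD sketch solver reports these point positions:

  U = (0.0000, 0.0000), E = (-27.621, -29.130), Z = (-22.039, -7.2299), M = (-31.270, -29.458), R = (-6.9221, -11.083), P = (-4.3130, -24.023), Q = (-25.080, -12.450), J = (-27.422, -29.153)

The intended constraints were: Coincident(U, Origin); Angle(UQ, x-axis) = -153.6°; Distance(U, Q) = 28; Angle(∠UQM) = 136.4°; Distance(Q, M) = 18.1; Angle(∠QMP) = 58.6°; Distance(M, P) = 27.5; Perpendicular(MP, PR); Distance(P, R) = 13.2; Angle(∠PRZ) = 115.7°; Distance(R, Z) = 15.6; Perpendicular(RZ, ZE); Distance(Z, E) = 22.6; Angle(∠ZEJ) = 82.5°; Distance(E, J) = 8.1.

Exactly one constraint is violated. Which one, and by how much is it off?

Distance(E, J) = 8.1 — off by 7.90.

U = (0.00, 0.00) ✓; UQ at -153.6° ✓; |UQ| = 28.00 ✓; ∠UQM = 136.4° ✓; |QM| = 18.10 ✓; ∠QMP = 58.60° ✓; |MP| = 27.50 ✓; ∠(MP, PR) = 90.00° ✓; |PR| = 13.20 ✓; ∠PRZ = 115.7° ✓; |RZ| = 15.60 ✓; ∠(RZ, ZE) = 90.00° ✓; |ZE| = 22.60 ✓; ∠ZEJ = 82.29° ✓; |EJ| = 0.2003 ✗.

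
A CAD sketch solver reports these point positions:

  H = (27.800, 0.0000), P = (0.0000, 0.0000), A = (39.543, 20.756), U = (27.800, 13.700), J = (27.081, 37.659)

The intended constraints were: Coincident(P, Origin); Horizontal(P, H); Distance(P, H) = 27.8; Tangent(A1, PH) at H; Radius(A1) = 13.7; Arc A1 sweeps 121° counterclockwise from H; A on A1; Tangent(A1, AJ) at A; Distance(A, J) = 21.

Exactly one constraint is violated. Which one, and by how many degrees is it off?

Tangent(A1, AJ) at A — off by 5.40°.

P = (0.00, 0.00) ✓; P.y = 0.00, H.y = 0.00 ✓; |PH| = 27.80 ✓; ∠(UH, HP) = 90.00° ✓; |UH| = 13.70 ✓; bearing(U→A) − bearing(U→H) = 121.0° ✓; |UA| = 13.70 ✓; ∠(UA, AJ) = 84.60° ✗; |AJ| = 21.00 ✓.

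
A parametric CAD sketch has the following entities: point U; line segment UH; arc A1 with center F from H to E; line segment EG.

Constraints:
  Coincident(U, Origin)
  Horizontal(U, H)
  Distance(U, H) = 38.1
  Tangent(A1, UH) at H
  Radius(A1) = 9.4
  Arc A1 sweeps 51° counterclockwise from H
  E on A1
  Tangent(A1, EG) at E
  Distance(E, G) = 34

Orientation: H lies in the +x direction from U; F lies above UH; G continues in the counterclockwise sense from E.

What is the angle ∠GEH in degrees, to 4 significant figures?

154.5°

On A1, H sits at bearing -90° from F; a 51° counterclockwise sweep puts E at bearing -39°, so E = F + 9.4·(cos -39°, sin -39°) = (45.41, 3.484). A1 meets EG tangentially, so FE is at right angles to EG, so EG runs along (−sin -39°, cos -39°); with |EG| = 34.0, G = (66.80, 29.91). Then cos ∠GEH = EG·EH / (|EG||EH|), giving 154.5°.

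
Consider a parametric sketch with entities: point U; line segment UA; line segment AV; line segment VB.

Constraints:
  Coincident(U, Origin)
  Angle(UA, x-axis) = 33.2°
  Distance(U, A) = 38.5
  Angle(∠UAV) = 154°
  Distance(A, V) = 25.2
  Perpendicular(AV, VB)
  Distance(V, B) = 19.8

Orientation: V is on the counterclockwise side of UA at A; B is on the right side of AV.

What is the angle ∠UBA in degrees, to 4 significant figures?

6.637°

∠UAV = 154.0°, so AV runs at 33.2° + (180° − 154.0°) = 59.20° from the x-axis; with |AV| = 25.2, V = A + 25.2·(cos 59.20°, sin 59.20°) = (45.12, 42.73). The perpendicularity gives VB at right angles to AV; with |VB| = 19.8 on the right of AV, B = V + 19.8·(0.8590, -0.5120) = (62.13, 32.59). Then cos ∠UBA = BU·BA / (|BU||BA|), giving 6.637°.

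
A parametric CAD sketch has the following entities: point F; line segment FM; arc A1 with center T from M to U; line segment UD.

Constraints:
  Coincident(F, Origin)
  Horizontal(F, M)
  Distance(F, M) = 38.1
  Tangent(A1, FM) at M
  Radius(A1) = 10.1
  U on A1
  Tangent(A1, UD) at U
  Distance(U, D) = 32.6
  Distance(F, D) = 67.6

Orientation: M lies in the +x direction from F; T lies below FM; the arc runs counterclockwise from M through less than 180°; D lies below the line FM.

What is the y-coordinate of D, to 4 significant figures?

-40.05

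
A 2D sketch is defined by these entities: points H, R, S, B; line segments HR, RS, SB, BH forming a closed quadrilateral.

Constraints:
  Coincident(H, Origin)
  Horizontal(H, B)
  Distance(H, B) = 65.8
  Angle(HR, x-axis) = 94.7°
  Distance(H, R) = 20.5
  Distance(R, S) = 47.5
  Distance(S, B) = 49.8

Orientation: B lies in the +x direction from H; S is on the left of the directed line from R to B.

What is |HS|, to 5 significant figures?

58.716

H is at the origin; H and B share the same y with |HB| = 65.8 and B in +x, so B = (65.8, 0). HR runs at 94.7° with |HR| = 20.5, so R = (-1.6797, 20.431). S is determined by |RS| = 47.5 and |SB| = 49.8 together: it lies at the intersection of circle(R, 47.5) and circle(B, 49.8). With |RB| = 70.505, the foot of the radical line on RB is 33.665 from R and the perpendicular offset is √(47.5² − 33.665²) = 33.510. Taking the left-of-RB solution: S = (40.252, 42.747).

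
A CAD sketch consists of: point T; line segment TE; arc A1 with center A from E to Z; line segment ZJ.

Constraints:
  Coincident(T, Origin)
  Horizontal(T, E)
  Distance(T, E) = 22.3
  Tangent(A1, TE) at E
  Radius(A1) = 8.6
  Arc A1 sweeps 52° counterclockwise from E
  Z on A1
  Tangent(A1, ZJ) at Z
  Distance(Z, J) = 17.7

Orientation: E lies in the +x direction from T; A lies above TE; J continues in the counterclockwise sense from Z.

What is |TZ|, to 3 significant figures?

29.3

T is at the origin; TE is horizontal with |TE| = 22.3 and E on the +x side, so E = (22.3, 0.00). Since A1 is tangent to TE there, AE ⟂ TE, so A = E + (0, 8.6) = (22.3, 8.60). On A1, E sits at bearing -90° from A; a 52° counterclockwise sweep puts Z at bearing -38°, so Z = A + 8.6·(cos -38°, sin -38°) = (29.1, 3.31). Then |TZ| = |Z − T| = 29.3.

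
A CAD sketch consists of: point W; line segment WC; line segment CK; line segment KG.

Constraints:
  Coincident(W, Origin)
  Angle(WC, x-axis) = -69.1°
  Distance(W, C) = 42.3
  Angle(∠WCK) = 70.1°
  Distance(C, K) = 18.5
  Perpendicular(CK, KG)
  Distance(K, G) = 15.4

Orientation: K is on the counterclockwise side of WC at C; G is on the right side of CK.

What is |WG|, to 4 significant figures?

55.33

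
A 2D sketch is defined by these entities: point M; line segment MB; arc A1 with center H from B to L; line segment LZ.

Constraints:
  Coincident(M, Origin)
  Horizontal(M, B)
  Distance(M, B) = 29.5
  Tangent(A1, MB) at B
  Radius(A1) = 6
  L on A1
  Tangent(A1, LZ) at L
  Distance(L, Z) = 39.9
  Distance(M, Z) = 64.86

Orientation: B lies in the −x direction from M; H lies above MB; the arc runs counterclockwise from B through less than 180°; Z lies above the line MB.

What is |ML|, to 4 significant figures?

26.84

Checks: |HL| = 6.000 ✓; ∠(HL, LZ) = 90.00° ✓; |LZ| = 39.90 ✓; |MZ| = 64.86 ✓.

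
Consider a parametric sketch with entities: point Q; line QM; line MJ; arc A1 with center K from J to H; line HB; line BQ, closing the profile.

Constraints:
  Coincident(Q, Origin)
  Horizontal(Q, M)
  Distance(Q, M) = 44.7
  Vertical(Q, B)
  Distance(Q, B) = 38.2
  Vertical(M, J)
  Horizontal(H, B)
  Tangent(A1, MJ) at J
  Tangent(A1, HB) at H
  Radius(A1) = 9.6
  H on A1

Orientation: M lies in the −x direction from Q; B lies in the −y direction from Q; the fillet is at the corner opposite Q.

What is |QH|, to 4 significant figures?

51.88

The virtual corner opposite Q is at (-44.70, -38.20). A1 meets MJ tangentially, so KJ is at right angles to MJ and the tangent condition forces KH to be normal to HB, with radius 9.6, so the center K sits 9.6 in from both sides at K = (-35.10, -28.60). That places the tangent points at J = (-44.70, -28.60) on MJ and H = (-35.10, -38.20) on HB. Then |QH| = |H − Q| = 51.88.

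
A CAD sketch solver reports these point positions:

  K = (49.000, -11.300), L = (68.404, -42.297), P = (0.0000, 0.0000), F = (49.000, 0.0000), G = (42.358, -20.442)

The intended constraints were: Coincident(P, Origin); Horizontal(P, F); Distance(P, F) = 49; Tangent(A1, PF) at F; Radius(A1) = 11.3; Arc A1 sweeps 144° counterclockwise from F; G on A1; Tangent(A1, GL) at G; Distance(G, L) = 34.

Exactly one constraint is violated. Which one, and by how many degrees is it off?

Tangent(A1, GL) at G — off by 4.00°.

P = (0.00, 0.00) ✓; P.y = 0.00, F.y = 0.00 ✓; |PF| = 49.00 ✓; ∠(KF, FP) = 90.00° ✓; |KF| = 11.30 ✓; bearing(K→G) − bearing(K→F) = 144.0° ✓; |KG| = 11.30 ✓; ∠(KG, GL) = 94.00° ✗; |GL| = 34.00 ✓.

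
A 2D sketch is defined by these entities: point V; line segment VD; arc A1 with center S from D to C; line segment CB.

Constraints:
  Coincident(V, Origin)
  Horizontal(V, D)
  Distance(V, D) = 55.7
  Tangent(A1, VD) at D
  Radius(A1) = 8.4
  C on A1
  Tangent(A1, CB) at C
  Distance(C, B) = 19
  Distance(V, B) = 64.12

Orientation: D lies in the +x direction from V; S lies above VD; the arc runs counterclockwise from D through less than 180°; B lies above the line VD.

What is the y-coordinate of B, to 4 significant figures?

29.13

Checks: V = (0.00, 0.00) ✓; |SC| = 8.400 ✓; ∠(SC, CB) = 90.00° ✓; |CB| = 19.00 ✓; |VB| = 64.12 ✓.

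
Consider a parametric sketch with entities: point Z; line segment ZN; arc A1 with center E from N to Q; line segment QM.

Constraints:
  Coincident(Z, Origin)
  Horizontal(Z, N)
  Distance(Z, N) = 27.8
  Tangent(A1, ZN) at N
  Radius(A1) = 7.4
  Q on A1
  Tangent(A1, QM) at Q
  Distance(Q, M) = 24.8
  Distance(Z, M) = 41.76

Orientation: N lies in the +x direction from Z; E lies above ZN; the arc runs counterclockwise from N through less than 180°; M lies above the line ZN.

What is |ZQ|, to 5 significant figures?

36.123

Checks: |EQ| = 7.400 ✓; ∠(EQ, QM) = 90.00° ✓; |QM| = 24.80 ✓; |ZM| = 41.76 ✓.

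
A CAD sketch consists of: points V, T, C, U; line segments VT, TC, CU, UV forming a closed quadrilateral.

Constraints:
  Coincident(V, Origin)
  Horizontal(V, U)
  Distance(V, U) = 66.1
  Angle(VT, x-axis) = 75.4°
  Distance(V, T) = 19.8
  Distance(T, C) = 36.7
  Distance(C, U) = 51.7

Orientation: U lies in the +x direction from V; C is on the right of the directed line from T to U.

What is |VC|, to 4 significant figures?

22.92

Checks: V = (0.00, 0.00) ✓; |TC| = 36.70 ✓; |CU| = 51.70 ✓.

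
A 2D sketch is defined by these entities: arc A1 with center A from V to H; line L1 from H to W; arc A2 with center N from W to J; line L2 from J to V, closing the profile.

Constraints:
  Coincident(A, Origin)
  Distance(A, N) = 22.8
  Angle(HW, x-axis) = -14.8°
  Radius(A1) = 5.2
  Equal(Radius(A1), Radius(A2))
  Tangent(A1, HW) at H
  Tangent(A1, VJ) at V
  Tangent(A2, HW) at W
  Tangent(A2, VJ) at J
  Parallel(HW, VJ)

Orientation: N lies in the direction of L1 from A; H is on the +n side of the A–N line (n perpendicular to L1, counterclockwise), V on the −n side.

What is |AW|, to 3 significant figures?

23.4

Tangency of A1 to both parallel lines with radius 5.2 puts H and V at A ± 5.2·n: H = (1.33, 5.03), V = (-1.33, -5.03). Equal radii place W and J the same way about N: W = N + 5.2·n = (23.4, -0.797), J = N − 5.2·n = (20.7, -10.9). Then |AW| = |W − A| = 23.4.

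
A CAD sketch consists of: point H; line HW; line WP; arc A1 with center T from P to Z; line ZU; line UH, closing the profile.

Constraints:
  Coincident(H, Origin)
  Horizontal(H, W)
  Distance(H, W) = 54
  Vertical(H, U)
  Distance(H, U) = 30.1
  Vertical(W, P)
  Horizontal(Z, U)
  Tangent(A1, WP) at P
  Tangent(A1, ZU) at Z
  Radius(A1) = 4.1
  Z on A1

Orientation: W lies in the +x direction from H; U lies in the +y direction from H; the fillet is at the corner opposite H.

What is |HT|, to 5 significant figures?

56.267

H is at the origin; HW is horizontal with |HW| = 54.0 and W on the +x side, so W = (54.000, 0.0000). HU is vertical with |HU| = 30.1 and U on the +y side, so U = (0.0000, 30.100). The virtual corner opposite H is at (54.000, 30.100). The tangent condition forces TP to be normal to WP and A1 meets ZU tangentially, so TZ is at right angles to ZU, with radius 4.1, so the center T sits 4.1 in from both sides at T = (49.900, 26.000). Then |HT| = |T − H| = 56.267.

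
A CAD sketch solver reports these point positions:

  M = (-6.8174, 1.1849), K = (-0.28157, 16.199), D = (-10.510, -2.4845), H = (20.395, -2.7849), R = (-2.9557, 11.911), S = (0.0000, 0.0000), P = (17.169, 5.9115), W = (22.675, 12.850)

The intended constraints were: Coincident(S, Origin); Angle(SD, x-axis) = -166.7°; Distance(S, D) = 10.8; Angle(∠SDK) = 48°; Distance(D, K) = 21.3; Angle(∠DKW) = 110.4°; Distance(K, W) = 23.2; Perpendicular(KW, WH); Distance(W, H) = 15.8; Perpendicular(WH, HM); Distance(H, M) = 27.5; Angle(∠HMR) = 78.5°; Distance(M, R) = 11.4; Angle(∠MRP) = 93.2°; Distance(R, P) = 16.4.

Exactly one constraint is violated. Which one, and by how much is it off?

Distance(R, P) = 16.4 — off by 4.60.

S = (0.00, 0.00) ✓; SD at -166.7° ✓; |SD| = 10.80 ✓; ∠SDK = 48.00° ✓; |DK| = 21.30 ✓; ∠DKW = 110.4° ✓; |KW| = 23.20 ✓; ∠(KW, WH) = 90.00° ✓; |WH| = 15.80 ✓; ∠(WH, HM) = 90.00° ✓; |HM| = 27.50 ✓; ∠HMR = 78.50° ✓; |MR| = 11.40 ✓; ∠MRP = 93.20° ✓; |RP| = 21.00 ✗.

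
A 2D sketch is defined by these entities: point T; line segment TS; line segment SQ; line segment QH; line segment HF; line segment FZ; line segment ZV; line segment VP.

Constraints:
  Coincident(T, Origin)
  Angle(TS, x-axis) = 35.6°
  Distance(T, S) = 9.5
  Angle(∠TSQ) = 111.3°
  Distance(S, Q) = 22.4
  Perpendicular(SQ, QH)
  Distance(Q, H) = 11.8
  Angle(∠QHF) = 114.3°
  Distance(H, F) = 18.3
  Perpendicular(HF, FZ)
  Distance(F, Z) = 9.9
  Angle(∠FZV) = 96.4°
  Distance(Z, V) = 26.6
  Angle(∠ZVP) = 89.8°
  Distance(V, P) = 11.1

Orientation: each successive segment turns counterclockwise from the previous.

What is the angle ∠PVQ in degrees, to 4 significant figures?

63.43°

T is at the origin; TS runs at 35.6° with length 9.5, so S = (7.724, 5.530). ∠TSQ = 111.3° gives SQ at 104.3° from the x-axis; with |SQ| = 22.4, Q = (2.192, 27.24). SQ is perpendicular to QH, so QH runs at -165.7°; with |QH| = 11.8, H = (-9.243, 24.32). ∠QHF = 114.3° gives HF at -100.0° from the x-axis; with |HF| = 18.3, F = (-12.42, 6.300). HF ⟂ FZ, so FZ runs at -10.00°; with |FZ| = 9.9, Z = (-2.671, 4.580). ∠FZV = 96.4° gives ZV at 73.60° from the x-axis; with |ZV| = 26.6, V = (4.839, 30.10). ∠ZVP = 89.8° gives VP at 163.8° from the x-axis; with |VP| = 11.1, P = (-5.820, 33.19). Then cos ∠PVQ = VP·VQ / (|VP||VQ|), giving 63.43°.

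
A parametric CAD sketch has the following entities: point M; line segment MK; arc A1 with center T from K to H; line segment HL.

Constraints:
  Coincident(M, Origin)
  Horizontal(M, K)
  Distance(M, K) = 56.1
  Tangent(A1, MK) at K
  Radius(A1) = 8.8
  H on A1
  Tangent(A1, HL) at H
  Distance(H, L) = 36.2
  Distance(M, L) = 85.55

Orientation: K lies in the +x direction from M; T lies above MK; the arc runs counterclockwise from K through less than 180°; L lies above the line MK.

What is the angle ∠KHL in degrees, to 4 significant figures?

143.6°

Checks: M.y = 0.00, K.y = 0.00 ✓; |TH| = 8.800 ✓; ∠(TH, HL) = 90.00° ✓; |HL| = 36.20 ✓; |ML| = 85.55 ✓.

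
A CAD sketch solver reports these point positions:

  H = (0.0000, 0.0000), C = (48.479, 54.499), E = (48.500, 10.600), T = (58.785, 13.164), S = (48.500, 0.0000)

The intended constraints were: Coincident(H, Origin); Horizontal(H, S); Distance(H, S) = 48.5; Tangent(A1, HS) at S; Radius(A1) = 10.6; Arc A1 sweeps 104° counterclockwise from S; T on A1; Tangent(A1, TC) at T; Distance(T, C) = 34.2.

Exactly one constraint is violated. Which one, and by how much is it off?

Distance(T, C) = 34.2 — off by 8.40.

H = (0.00, 0.00) ✓; H.y = 0.00, S.y = 0.00 ✓; |HS| = 48.50 ✓; ∠(ES, SH) = 90.00° ✓; |ES| = 10.60 ✓; bearing(E→T) − bearing(E→S) = 104.0° ✓; |ET| = 10.60 ✓; ∠(ET, TC) = 90.00° ✓; |TC| = 42.60 ✗.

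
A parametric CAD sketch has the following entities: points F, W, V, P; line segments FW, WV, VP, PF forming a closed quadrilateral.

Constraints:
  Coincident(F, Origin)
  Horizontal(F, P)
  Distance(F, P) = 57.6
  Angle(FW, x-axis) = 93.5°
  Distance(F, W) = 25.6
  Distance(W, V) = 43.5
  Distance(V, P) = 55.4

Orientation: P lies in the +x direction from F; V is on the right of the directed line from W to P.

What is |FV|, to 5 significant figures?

18.154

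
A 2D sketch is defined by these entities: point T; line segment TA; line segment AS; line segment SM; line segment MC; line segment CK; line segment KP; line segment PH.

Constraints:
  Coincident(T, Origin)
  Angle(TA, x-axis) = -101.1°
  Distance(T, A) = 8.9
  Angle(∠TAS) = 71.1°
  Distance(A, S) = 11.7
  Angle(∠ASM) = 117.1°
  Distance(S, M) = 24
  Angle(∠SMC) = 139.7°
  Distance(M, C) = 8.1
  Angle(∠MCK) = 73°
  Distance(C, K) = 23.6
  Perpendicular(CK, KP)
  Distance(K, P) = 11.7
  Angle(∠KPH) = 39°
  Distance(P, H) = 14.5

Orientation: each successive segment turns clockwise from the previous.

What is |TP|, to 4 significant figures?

3.580

∠MCK = 73.0° gives CK at -60.20° from the x-axis; with |CK| = 23.6, K = (6.642, 6.511). CK is perpendicular to KP, so KP runs at -150.2°; with |KP| = 11.7, P = (-3.511, 0.6965). Then |TP| = |P − T| = 3.580.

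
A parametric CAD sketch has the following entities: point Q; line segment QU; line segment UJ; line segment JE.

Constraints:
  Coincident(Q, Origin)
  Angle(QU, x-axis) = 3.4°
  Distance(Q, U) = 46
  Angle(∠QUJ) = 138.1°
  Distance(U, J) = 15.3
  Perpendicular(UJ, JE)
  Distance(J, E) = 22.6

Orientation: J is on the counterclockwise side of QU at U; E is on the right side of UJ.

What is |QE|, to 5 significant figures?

72.781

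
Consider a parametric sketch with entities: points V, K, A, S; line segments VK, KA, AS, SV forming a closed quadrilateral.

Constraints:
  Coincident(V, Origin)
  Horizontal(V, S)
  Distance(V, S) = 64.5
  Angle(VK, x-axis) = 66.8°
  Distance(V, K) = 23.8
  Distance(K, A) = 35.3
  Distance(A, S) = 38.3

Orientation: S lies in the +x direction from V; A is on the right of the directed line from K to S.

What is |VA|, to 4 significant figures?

28.51

V is at the origin; V and S share the same y with |VS| = 64.5 and S in +x, so S = (64.5, 0). VK runs at 66.8° with |VK| = 23.8, so K = (9.376, 21.88). A is determined by |KA| = 35.3 and |AS| = 38.3 together: it lies at the intersection of circle(K, 35.3) and circle(S, 38.3). With |KS| = 59.31, the foot of the radical line on KS is 27.79 from K and the perpendicular offset is √(35.3² − 27.79²) = 21.77. Taking the right-of-KS solution: A = (27.18, -8.606).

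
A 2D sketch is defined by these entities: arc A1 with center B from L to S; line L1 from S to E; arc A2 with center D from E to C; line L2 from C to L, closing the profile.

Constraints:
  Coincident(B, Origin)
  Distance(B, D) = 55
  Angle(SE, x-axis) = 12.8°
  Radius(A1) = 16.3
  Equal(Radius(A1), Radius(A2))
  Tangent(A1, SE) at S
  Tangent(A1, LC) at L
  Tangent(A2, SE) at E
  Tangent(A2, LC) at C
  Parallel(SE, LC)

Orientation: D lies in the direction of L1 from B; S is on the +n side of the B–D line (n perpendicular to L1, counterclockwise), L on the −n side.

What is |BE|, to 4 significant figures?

57.36

The slot axis is L1's direction at 12.8°, so u = (cos 12.8°, sin 12.8°) = (0.9751, 0.2215) and n = (−sin 12.8°, cos 12.8°) = (-0.2215, 0.9751). B is at the origin and D lies 55.0 along u from B, so D = 55.0·u = (53.63, 12.19). Tangency of A1 to both parallel lines with radius 16.3 puts S and L at B ± 16.3·n: S = (-3.611, 15.89), L = (3.611, -15.89). Equal radii place E and C the same way about D: E = D + 16.3·n = (50.02, 28.08), C = D − 16.3·n = (57.24, -3.710). Then |BE| = |E − B| = 57.36.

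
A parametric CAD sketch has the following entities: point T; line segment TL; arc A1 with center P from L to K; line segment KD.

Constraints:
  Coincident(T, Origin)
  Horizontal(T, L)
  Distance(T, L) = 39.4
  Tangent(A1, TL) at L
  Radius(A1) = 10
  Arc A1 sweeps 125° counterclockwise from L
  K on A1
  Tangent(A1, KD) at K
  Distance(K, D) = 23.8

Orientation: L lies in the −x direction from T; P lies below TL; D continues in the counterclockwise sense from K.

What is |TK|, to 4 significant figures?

50.13

T is at the origin; T and L share the same y with |TL| = 39.4 and L on the −x side, so L = (-39.40, 0.000). Tangency of A1 to TL means the radius PL is perpendicular to TL, so P = L + (0, -10) = (-39.40, -10.00). On A1, L sits at bearing 90° from P; a 125° counterclockwise sweep puts K at bearing 215°, so K = P + 10.0·(cos 215°, sin 215°) = (-47.59, -15.74). Then |TK| = |K − T| = 50.13.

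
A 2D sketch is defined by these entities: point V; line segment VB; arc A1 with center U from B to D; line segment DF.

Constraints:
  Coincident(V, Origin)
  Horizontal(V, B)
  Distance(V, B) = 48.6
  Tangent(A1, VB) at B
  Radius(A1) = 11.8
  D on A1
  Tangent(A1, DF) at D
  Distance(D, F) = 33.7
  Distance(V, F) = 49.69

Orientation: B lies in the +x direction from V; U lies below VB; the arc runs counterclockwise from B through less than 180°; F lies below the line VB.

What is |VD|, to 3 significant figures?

38.2

V is at the origin; VB is horizontal with |VB| = 48.6 and B on the +x side, so B = (48.6, 0.00). Since A1 is tangent to VB there, UB ⟂ VB, so U = B + (0, -11.8) = (48.6, -11.8). Since UD ⟂ DF (tangency), |UF| = √(11.8² + 33.7²) = 35.7 regardless of where D sits on A1. So F lies on both circle(V, 49.69) and circle(U, 35.7); the below-VB intersection is F = (28.1, -41.0). D is the foot of the tangent from F: D = (37.2, -8.58).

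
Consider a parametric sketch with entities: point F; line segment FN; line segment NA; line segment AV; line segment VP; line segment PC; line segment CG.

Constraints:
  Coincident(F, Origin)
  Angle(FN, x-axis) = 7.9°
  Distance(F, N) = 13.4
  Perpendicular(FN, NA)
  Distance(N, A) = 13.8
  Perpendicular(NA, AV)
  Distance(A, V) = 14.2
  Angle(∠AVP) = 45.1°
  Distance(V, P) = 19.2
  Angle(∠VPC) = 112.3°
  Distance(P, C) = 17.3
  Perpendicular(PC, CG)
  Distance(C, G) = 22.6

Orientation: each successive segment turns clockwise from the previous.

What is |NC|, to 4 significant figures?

16.78

F is at the origin; FN runs at 7.9° with length 13.4, so N = (13.27, 1.842). FN ⟂ NA, so NA runs at -82.10°; with |NA| = 13.8, A = (15.17, -11.83). The perpendicularity gives AV at right angles to NA, so AV runs at -172.1°; with |AV| = 14.2, V = (1.104, -13.78). ∠AVP = 45.1° gives VP at 53.00° from the x-axis; with |VP| = 19.2, P = (12.66, 1.555). ∠VPC = 112.3° gives PC at -14.70° from the x-axis; with |PC| = 17.3, C = (29.39, -2.835). Then |NC| = |C − N| = 16.78.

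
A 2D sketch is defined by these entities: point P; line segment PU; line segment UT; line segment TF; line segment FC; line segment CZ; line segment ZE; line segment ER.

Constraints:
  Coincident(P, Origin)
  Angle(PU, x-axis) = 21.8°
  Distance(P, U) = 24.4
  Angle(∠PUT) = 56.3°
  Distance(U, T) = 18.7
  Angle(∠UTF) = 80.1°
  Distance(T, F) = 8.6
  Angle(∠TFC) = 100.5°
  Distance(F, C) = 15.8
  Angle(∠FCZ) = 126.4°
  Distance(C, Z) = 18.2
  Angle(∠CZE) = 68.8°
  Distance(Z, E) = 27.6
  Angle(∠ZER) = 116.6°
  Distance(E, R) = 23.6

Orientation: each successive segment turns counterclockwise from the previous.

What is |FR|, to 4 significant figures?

16.34

∠CZE = 68.8° gives ZE at 129.7° from the x-axis; with |ZE| = 27.6, E = (16.22, 29.76). ∠ZER = 116.6° gives ER at -166.9° from the x-axis; with |ER| = 23.6, R = (-6.766, 24.41). Then |FR| = |R − F| = 16.34.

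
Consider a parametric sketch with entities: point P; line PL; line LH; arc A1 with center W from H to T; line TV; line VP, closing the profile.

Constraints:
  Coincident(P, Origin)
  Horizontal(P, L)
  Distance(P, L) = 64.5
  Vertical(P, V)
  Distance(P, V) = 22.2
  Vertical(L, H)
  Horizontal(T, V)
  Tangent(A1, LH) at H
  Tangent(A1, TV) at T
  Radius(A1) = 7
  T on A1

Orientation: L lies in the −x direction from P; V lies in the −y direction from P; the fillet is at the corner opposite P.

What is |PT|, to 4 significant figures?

61.64

The virtual corner opposite P is at (-64.50, -22.20). A1 meets LH tangentially, so WH is at right angles to LH and the tangent condition forces WT to be normal to TV, with radius 7.0, so the center W sits 7.0 in from both sides at W = (-57.50, -15.20). That places the tangent points at H = (-64.50, -15.20) on LH and T = (-57.50, -22.20) on TV. Then |PT| = |T − P| = 61.64.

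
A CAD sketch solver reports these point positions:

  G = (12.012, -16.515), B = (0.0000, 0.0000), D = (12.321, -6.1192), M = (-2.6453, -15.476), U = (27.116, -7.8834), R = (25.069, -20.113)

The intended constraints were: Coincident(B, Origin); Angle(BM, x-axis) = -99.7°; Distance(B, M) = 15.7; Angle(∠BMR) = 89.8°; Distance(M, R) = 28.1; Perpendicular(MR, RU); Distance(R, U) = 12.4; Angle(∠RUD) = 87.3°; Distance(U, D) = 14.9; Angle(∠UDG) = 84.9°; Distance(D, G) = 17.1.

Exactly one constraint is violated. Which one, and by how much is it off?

Distance(D, G) = 17.1 — off by 6.70.

B = (0.00, 0.00) ✓; BM at -99.70° ✓; |BM| = 15.70 ✓; ∠BMR = 89.80° ✓; |MR| = 28.10 ✓; ∠(MR, RU) = 90.00° ✓; |RU| = 12.40 ✓; ∠RUD = 87.30° ✓; |UD| = 14.90 ✓; ∠UDG = 84.90° ✓; |DG| = 10.40 ✗.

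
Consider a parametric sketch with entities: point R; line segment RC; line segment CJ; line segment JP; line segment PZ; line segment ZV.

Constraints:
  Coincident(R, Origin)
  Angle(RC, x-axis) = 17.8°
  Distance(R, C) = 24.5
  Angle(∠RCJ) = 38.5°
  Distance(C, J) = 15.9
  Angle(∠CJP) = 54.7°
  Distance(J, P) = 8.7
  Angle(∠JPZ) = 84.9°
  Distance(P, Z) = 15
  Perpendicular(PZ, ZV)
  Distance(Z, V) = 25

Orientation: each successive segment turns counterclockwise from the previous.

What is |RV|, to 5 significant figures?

37.079

R is at the origin; RC runs at 17.8° with length 24.5, so C = (23.327, 7.4895). ∠RCJ = 38.5° gives CJ at 159.30° from the x-axis; with |CJ| = 15.9, J = (8.4536, 13.110). ∠CJP = 54.7° gives JP at -75.400° from the x-axis; with |JP| = 8.7, P = (10.647, 4.6907). ∠JPZ = 84.9° gives PZ at 19.700° from the x-axis; with |PZ| = 15.0, Z = (24.769, 9.7471). PZ is perpendicular to ZV, so ZV runs at 109.70°; with |ZV| = 25.0, V = (16.341, 33.284). Then |RV| = |V − R| = 37.079.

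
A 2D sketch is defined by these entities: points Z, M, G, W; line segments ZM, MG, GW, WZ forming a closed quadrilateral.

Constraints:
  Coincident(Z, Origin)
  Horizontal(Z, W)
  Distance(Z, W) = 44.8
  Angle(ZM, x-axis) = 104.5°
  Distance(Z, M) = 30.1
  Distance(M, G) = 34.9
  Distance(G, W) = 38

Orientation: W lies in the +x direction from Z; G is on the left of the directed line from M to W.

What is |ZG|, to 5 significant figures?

43.162

Checks: |MG| = 34.90 ✓; |GW| = 38.00 ✓.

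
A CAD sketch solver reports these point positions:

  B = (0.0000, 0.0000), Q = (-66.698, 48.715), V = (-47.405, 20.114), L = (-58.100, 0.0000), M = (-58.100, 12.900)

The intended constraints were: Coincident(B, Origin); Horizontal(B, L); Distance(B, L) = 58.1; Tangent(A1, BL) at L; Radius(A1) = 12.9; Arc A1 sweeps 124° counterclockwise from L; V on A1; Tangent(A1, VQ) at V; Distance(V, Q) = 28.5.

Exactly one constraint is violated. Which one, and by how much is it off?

Distance(V, Q) = 28.5 — off by 6.00.

B = (0.00, 0.00) ✓; B.y = 0.00, L.y = 0.00 ✓; |BL| = 58.10 ✓; ∠(ML, LB) = 90.00° ✓; |ML| = 12.90 ✓; bearing(M→V) − bearing(M→L) = 124.0° ✓; |MV| = 12.90 ✓; ∠(MV, VQ) = 90.00° ✓; |VQ| = 34.50 ✗.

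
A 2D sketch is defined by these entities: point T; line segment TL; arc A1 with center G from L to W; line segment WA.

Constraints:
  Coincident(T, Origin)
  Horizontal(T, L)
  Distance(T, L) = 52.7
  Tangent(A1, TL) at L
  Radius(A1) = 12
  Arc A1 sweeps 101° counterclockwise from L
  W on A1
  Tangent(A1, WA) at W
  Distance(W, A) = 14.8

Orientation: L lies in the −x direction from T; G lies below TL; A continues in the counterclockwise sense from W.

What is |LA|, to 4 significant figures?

30.18

T is at the origin; T and L share the same y with |TL| = 52.7 and L on the −x side, so L = (-52.70, 0.000). Since A1 is tangent to TL there, GL ⟂ TL, so G = L + (0, -12) = (-52.70, -12.00). On A1, L sits at bearing 90° from G; a 101° counterclockwise sweep puts W at bearing 191°, so W = G + 12.0·(cos 191°, sin 191°) = (-64.48, -14.29). The tangent condition forces GW to be normal to WA, so WA runs along (−sin 191°, cos 191°); with |WA| = 14.8, A = (-61.66, -28.82). Then |LA| = |A − L| = 30.18.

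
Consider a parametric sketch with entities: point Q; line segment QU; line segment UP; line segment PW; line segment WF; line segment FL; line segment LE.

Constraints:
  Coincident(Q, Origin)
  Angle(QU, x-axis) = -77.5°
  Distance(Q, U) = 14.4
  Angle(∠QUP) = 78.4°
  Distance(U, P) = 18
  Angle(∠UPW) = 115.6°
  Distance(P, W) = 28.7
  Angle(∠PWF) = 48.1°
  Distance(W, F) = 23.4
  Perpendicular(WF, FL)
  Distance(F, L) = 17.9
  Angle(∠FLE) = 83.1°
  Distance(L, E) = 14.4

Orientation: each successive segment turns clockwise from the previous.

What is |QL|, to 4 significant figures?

15.64

Q is at the origin; QU runs at -77.5° with length 14.4, so U = (3.117, -14.06). ∠QUP = 78.4° gives UP at -179.1° from the x-axis; with |UP| = 18.0, P = (-14.88, -14.34). ∠UPW = 115.6° gives PW at 116.5° from the x-axis; with |PW| = 28.7, W = (-27.69, 11.34). ∠PWF = 48.1° gives WF at -15.40° from the x-axis; with |WF| = 23.4, F = (-5.127, 5.129). WF ⟂ FL, so FL runs at -105.4°; with |FL| = 17.9, L = (-9.881, -12.13). Then |QL| = |L − Q| = 15.64.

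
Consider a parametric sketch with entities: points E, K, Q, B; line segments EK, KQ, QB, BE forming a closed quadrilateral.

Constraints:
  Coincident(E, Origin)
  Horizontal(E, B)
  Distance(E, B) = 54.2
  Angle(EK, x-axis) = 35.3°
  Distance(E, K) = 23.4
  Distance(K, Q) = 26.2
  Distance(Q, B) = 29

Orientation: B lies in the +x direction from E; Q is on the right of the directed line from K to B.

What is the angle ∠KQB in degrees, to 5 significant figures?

85.757°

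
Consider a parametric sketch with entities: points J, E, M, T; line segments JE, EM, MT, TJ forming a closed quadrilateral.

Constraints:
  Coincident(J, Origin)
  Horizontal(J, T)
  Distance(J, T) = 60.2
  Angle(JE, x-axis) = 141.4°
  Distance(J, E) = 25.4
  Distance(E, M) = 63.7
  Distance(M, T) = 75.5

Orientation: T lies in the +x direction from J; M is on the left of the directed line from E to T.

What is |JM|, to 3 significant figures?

68.0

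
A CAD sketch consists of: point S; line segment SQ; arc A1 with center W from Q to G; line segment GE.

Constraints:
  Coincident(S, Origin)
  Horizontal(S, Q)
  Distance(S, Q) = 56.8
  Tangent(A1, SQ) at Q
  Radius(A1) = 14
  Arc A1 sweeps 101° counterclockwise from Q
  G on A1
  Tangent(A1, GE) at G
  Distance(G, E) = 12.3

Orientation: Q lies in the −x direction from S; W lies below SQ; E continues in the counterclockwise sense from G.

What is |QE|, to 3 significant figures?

30.9

S is at the origin; S and Q share the same y with |SQ| = 56.8 and Q on the −x side, so Q = (-56.8, 0.00). Since A1 is tangent to SQ there, WQ ⟂ SQ, so W = Q + (0, -14) = (-56.8, -14.0). On A1, Q sits at bearing 90° from W; a 101° counterclockwise sweep puts G at bearing 191°, so G = W + 14.0·(cos 191°, sin 191°) = (-70.5, -16.7). Since A1 is tangent to GE there, WG ⟂ GE, so GE runs along (−sin 191°, cos 191°); with |GE| = 12.3, E = (-68.2, -28.7). Then |QE| = |E − Q| = 30.9.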